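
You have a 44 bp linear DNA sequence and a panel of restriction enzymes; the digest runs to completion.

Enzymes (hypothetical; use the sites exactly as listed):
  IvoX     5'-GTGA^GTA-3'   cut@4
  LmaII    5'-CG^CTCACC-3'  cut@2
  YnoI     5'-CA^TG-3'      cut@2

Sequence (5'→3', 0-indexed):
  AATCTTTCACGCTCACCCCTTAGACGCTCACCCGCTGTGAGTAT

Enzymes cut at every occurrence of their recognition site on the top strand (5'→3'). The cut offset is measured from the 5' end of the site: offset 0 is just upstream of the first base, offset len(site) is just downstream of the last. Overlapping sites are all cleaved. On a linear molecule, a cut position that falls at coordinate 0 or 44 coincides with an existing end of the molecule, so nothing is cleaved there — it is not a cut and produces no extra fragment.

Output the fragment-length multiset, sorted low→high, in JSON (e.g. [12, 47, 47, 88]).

[4,11,14,15]

Site scan:
  IvoX (GTGAGTA, off=4): starts [36] → cuts [40]
  LmaII (CGCTCACC, off=2): starts [9, 24] → cuts [11, 26]
  YnoI (CATG, off=2): no sites

Pooled cuts: [11, 26, 40]

Fragments:
  [0,11): 11 bp
  [11,26): 15 bp
  [26,40): 14 bp
  [40,44): 4 bp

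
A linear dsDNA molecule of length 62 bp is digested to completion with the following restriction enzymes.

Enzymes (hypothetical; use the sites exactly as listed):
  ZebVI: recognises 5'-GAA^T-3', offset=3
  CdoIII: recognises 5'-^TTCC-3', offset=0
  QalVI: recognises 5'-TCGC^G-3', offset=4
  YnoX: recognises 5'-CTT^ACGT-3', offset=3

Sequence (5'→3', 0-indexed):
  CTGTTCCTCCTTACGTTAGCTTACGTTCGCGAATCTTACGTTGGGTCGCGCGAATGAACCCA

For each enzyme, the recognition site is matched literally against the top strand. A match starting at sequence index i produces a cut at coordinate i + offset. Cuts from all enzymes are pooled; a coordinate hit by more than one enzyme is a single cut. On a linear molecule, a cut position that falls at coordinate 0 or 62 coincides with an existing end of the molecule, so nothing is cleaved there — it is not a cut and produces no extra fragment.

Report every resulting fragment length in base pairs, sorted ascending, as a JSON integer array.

Site scan:
  ZebVI GAAT/3: at [30, 51] ⇒ [33, 54]
  CdoIII TTCC/0: at [3] ⇒ [3]
  QalVI TCGCG/4: at [26, 45] ⇒ [30, 49]
  YnoX CTTACGT/3: at [9, 19, 34] ⇒ [12, 22, 37]

All cut coordinates (distinct, sorted): [3, 12, 22, 30, 33, 37, 49, 54]

Fragments:
  [0,3): 3 bp
  [3,12): 9 bp
  [12,22): 10 bp
  [22,30): 8 bp
  [30,33): 3 bp
  [33,37): 4 bp
  [37,49): 12 bp
  [49,54): 5 bp
  [54,62): 8 bp

[3,3,4,5,8,8,9,10,12]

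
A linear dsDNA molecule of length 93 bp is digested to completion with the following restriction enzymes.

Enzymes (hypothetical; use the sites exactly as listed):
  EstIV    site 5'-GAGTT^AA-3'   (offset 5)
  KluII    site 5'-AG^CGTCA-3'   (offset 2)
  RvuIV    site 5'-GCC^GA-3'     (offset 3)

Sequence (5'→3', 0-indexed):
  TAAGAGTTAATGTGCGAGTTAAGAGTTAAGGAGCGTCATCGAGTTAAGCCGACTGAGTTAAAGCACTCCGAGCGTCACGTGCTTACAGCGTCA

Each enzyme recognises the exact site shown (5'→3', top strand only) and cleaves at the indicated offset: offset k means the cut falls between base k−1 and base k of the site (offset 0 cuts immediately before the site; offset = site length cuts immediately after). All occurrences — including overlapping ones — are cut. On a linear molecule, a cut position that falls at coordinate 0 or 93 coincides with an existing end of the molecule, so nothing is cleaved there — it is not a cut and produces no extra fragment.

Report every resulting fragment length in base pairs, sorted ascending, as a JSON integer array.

Site scan:
  EstIV GAGTTAA/5: at [3, 15, 22, 40, 54] ⇒ [8, 20, 27, 45, 59]
  KluII AGCGTCA/2: at [31, 70, 86] ⇒ [33, 72, 88]
  RvuIV GCCGA/3: at [47] ⇒ [50]

Pooled cuts: [8, 20, 27, 33, 45, 50, 59, 72, 88]

Fragments:
  [0,8): 8 bp
  [8,20): 12 bp
  [20,27): 7 bp
  [27,33): 6 bp
  [33,45): 12 bp
  [45,50): 5 bp
  [50,59): 9 bp
  [59,72): 13 bp
  [72,88): 16 bp
  [88,93): 5 bp

[5,5,6,7,8,9,12,12,13,16]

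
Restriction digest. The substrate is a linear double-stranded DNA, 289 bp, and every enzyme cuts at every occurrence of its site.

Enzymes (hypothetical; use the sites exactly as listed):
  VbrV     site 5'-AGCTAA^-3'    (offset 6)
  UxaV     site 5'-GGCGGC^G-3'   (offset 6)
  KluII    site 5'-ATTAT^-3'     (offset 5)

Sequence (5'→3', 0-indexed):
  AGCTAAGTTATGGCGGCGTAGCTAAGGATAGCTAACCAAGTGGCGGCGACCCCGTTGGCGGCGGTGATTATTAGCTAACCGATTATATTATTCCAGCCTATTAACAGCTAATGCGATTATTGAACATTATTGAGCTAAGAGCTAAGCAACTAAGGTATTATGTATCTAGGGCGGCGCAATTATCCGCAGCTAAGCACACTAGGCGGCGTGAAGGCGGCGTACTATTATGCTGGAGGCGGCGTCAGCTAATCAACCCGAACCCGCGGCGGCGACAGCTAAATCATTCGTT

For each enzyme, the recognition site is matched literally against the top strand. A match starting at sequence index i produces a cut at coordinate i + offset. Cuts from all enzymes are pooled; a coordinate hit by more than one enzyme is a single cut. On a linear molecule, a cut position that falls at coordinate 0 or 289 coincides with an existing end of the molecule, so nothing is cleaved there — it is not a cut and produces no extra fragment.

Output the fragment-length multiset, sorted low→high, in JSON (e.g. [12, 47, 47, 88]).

Site scan:
  VbrV AGCTAA/6: at [0, 19, 29, 72, 105, 132, 139, 187, 243, 273] ⇒ [6, 25, 35, 78, 111, 138, 145, 193, 249, 279]
  UxaV GGCGGCG/6: at [11, 41, 56, 169, 201, 212, 234, 264] ⇒ [17, 47, 62, 175, 207, 218, 240, 270]
  KluII ATTAT/5: at [66, 81, 86, 115, 125, 156, 178, 223] ⇒ [71, 86, 91, 120, 130, 161, 183, 228]

Pooled cuts: [6, 17, 25, 35, 47, 62, 71, 78, 86, 91, 111, 120, 130, 138, 145, 161, 175, 183, 193, 207, 218, 228, 240, 249, 270, 279]

Fragment lengths:
  [0,6): 6 bp
  [6,17): 11 bp
  [17,25): 8 bp
  [25,35): 10 bp
  [35,47): 12 bp
  [47,62): 15 bp
  [62,71): 9 bp
  [71,78): 7 bp
  [78,86): 8 bp
  [86,91): 5 bp
  [91,111): 20 bp
  [111,120): 9 bp
  [120,130): 10 bp
  [130,138): 8 bp
  [138,145): 7 bp
  [145,161): 16 bp
  [161,175): 14 bp
  [175,183): 8 bp
  [183,193): 10 bp
  [193,207): 14 bp
  [207,218): 11 bp
  [218,228): 10 bp
  [228,240): 12 bp
  [240,249): 9 bp
  [249,270): 21 bp
  [270,279): 9 bp
  [279,289): 10 bp

[5,6,7,7,8,8,8,8,9,9,9,9,10,10,10,10,10,11,11,12,12,14,14,15,16,20,21]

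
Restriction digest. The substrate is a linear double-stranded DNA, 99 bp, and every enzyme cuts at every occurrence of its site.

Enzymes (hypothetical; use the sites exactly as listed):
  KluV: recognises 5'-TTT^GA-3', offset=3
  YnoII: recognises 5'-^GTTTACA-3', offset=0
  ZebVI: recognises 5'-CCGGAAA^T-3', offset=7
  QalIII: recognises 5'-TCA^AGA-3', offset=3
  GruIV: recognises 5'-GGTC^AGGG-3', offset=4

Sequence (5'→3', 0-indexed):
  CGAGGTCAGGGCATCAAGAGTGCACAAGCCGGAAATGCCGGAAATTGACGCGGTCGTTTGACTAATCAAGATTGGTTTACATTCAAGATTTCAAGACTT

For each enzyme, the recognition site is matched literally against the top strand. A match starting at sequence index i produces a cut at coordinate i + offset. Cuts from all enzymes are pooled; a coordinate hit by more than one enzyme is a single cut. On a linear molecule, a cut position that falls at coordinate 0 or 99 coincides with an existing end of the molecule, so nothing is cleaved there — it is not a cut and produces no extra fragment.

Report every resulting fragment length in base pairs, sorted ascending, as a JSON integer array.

[6,6,7,8,9,9,9,11,15,19]

Per-enzyme occurrences:
  KluV TTTGA/3: at [56] ⇒ [59]
  YnoII GTTTACA/0: at [74] ⇒ [74]
  ZebVI CCGGAAAT/7: at [28, 37] ⇒ [35, 44]
  QalIII TCAAGA/3: at [13, 65, 82, 90] ⇒ [16, 68, 85, 93]
  GruIV GGTCAGGG/4: at [3] ⇒ [7]

All cut coordinates (distinct, sorted): [7, 16, 35, 44, 59, 68, 74, 85, 93]

Fragment lengths:
  [0,7): 7 bp
  [7,16): 9 bp
  [16,35): 19 bp
  [35,44): 9 bp
  [44,59): 15 bp
  [59,68): 9 bp
  [68,74): 6 bp
  [74,85): 11 bp
  [85,93): 8 bp
  [93,99): 6 bp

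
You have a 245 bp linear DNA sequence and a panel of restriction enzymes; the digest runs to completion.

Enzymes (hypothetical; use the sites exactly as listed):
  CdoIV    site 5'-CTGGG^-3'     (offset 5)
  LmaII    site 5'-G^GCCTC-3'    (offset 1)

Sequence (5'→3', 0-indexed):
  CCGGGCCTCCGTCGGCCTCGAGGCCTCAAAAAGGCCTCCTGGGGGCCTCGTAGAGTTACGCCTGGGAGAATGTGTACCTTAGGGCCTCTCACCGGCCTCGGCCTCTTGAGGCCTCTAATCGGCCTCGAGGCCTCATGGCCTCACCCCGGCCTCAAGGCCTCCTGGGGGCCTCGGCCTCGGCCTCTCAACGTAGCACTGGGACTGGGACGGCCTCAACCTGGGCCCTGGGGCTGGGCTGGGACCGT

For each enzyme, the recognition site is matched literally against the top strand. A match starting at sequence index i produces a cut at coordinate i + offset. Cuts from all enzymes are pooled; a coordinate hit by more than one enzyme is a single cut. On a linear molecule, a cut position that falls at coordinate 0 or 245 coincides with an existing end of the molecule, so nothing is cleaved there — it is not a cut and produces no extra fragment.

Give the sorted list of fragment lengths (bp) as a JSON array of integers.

[1,1,3,4,5,5,6,6,6,6,6,7,8,8,8,8,10,10,10,10,11,11,11,11,13,17,21,22]

Per-enzyme occurrences:
  CdoIV (CTGGG, off=5): starts [38, 61, 161, 195, 201, 217, 224, 230, 235] → cuts [43, 66, 166, 200, 206, 222, 229, 235, 240]
  LmaII (GGCCTC, off=1): starts [3, 13, 21, 32, 43, 82, 93, 99, 109, 120, 128, 136, 147, 155, 166, 172, 178, 208] → cuts [4, 14, 22, 33, 44, 83, 94, 100, 110, 121, 129, 137, 148, 156, 167, 173, 179, 209]

All cut coordinates (distinct, sorted): [4, 14, 22, 33, 43, 44, 66, 83, 94, 100, 110, 121, 129, 137, 148, 156, 166, 167, 173, 179, 200, 206, 209, 222, 229, 235, 240]

Fragment lengths:
  [0,4): 4 bp
  [4,14): 10 bp
  [14,22): 8 bp
  [22,33): 11 bp
  [33,43): 10 bp
  [43,44): 1 bp
  [44,66): 22 bp
  [66,83): 17 bp
  [83,94): 11 bp
  [94,100): 6 bp
  [100,110): 10 bp
  [110,121): 11 bp
  [121,129): 8 bp
  [129,137): 8 bp
  [137,148): 11 bp
  [148,156): 8 bp
  [156,166): 10 bp
  [166,167): 1 bp
  [167,173): 6 bp
  [173,179): 6 bp
  [179,200): 21 bp
  [200,206): 6 bp
  [206,209): 3 bp
  [209,222): 13 bp
  [222,229): 7 bp
  [229,235): 6 bp
  [235,240): 5 bp
  [240,245): 5 bp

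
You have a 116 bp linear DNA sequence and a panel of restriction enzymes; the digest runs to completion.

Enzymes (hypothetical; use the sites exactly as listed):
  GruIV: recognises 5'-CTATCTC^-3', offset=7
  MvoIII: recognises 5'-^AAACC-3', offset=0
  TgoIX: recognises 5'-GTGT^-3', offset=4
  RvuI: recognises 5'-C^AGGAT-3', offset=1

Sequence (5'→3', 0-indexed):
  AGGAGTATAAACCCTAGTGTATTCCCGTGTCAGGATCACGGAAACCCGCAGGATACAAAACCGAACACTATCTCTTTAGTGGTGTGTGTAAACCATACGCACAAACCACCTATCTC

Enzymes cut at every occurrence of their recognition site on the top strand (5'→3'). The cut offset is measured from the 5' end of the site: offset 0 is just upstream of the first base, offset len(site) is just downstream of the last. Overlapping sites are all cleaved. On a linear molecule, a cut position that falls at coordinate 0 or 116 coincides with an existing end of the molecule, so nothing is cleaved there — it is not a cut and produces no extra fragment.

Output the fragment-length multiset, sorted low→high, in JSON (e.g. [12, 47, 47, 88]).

[1,2,2,8,8,8,10,10,11,12,13,14,17]

Scan for sites:
  GruIV (CTATCTC, off=7): starts [67, 109] → cuts [74] (position 116 is a terminus of the linear molecule — no cut)
  MvoIII (AAACC, off=0): starts [8, 41, 57, 89, 102] → cuts [8, 41, 57, 89, 102]
  TgoIX (GTGT, off=4): starts [16, 26, 81, 83, 85] → cuts [20, 30, 85, 87, 89]
  RvuI (CAGGAT, off=1): starts [30, 48] → cuts [31, 49]

Pooled cuts: [8, 20, 30, 31, 41, 49, 57, 74, 85, 87, 89, 102]

Fragments:
  [0,8): 8 bp
  [8,20): 12 bp
  [20,30): 10 bp
  [30,31): 1 bp
  [31,41): 10 bp
  [41,49): 8 bp
  [49,57): 8 bp
  [57,74): 17 bp
  [74,85): 11 bp
  [85,87): 2 bp
  [87,89): 2 bp
  [89,102): 13 bp
  [102,116): 14 bp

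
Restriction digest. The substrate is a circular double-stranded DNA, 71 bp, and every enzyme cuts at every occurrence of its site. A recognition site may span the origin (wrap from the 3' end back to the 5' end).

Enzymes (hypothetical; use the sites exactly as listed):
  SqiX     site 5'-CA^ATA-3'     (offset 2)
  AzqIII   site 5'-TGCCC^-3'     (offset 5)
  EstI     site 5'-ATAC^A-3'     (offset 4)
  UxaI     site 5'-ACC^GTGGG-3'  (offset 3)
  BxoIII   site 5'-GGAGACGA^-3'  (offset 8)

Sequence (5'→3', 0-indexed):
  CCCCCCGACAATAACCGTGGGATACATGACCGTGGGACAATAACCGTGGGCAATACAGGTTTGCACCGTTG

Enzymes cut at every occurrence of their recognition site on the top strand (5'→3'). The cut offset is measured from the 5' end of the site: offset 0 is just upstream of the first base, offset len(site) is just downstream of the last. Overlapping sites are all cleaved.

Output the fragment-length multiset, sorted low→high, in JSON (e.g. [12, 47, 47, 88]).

[4,6,6,6,7,7,8,9,18]

Scan for sites:
  SqiX (CAATA, off=2): starts [8, 37, 50] → cuts [10, 39, 52]
  AzqIII (TGCCC, off=5): starts [69] → cuts [3]
  EstI (ATACA, off=4): starts [21, 52] → cuts [25, 56]
  UxaI (ACCGTGGG, off=3): starts [13, 28, 42] → cuts [16, 31, 45]
  BxoIII (GGAGACGA, off=8): no sites

Pooled cuts: [3, 10, 16, 25, 31, 39, 45, 52, 56]

Fragment lengths:
  3→10: 7 bp
  10→16: 6 bp
  16→25: 9 bp
  25→31: 6 bp
  31→39: 8 bp
  39→45: 6 bp
  45→52: 7 bp
  52→56: 4 bp
  56→3 (wrap): 71-56+3 = 18 bp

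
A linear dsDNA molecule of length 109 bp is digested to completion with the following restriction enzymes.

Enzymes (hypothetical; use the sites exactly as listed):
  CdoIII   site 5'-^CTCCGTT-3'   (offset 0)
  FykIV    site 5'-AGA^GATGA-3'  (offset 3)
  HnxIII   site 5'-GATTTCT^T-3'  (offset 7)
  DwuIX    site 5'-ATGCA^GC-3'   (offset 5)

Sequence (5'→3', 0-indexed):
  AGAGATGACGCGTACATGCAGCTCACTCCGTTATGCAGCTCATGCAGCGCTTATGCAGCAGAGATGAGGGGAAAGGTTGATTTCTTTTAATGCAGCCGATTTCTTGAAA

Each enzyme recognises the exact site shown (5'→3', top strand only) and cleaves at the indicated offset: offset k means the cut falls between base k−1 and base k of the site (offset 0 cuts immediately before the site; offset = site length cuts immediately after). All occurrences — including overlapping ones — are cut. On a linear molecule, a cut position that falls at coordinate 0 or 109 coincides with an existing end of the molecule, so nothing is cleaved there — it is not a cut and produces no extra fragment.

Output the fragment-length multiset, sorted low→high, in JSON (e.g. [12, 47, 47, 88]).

[3,5,5,5,9,9,10,11,12,17,23]

Scan for sites:
  CdoIII CTCCGTT/0: at [25] ⇒ [25]
  FykIV AGAGATGA/3: at [0, 59] ⇒ [3, 62]
  HnxIII GATTTCTT/7: at [78, 97] ⇒ [85, 104]
  DwuIX ATGCAGC/5: at [15, 32, 41, 52, 89] ⇒ [20, 37, 46, 57, 94]

Pooled cuts: [3, 20, 25, 37, 46, 57, 62, 85, 94, 104]

Fragment lengths:
  [0,3): 3 bp
  [3,20): 17 bp
  [20,25): 5 bp
  [25,37): 12 bp
  [37,46): 9 bp
  [46,57): 11 bp
  [57,62): 5 bp
  [62,85): 23 bp
  [85,94): 9 bp
  [94,104): 10 bp
  [104,109): 5 bp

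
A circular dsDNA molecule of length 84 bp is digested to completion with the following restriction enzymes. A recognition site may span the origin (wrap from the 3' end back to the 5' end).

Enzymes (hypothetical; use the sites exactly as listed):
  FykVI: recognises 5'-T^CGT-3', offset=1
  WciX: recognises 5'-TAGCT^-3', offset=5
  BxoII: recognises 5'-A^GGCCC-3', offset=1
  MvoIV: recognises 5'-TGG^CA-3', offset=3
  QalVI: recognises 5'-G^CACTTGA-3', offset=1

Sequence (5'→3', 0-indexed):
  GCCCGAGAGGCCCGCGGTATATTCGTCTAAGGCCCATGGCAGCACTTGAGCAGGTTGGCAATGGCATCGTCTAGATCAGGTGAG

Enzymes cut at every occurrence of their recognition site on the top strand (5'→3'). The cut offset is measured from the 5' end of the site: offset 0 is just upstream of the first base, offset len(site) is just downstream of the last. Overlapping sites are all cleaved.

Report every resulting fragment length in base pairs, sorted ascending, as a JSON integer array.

[3,3,6,7,9,9,15,16,16]

Scan for sites:
  FykVI TCGT/1: at [22, 66] ⇒ [23, 67]
  WciX (TAGCT, off=5): no sites
  BxoII AGGCCC/1: at [7, 29, 82] ⇒ [8, 30, 83]
  MvoIV TGGCA/3: at [36, 55, 61] ⇒ [39, 58, 64]
  QalVI GCACTTGA/1: at [41] ⇒ [42]

All cut coordinates (distinct, sorted): [8, 23, 30, 39, 42, 58, 64, 67, 83]

Fragment lengths:
  8→23: 15 bp
  23→30: 7 bp
  30→39: 9 bp
  39→42: 3 bp
  42→58: 16 bp
  58→64: 6 bp
  64→67: 3 bp
  67→83: 16 bp
  83→8 (wrap): 84-83+8 = 9 bp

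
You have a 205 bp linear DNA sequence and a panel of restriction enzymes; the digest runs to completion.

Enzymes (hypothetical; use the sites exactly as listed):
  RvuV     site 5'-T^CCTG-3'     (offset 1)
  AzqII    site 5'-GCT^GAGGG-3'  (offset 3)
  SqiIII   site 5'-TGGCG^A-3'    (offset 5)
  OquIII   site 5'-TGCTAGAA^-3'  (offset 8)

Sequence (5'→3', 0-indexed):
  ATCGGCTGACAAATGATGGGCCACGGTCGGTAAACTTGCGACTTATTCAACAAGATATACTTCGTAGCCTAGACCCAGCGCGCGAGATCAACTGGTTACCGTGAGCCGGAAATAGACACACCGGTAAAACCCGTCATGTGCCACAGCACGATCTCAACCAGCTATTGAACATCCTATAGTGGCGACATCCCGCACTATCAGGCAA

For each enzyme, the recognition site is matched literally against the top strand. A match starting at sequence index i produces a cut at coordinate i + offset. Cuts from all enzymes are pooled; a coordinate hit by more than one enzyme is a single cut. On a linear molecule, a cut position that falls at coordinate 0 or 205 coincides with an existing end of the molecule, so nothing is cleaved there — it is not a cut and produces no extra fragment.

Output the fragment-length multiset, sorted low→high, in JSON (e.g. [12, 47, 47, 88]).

Scan for sites:
  RvuV (TCCTG, off=1): no sites
  AzqII (GCTGAGGG, off=3): no sites
  SqiIII TGGCGA/5: at [179] ⇒ [184]
  OquIII (TGCTAGAA, off=8): no sites

All cut coordinates (distinct, sorted): [184]

Fragments:
  [0,184): 184 bp
  [184,205): 21 bp

[21,184]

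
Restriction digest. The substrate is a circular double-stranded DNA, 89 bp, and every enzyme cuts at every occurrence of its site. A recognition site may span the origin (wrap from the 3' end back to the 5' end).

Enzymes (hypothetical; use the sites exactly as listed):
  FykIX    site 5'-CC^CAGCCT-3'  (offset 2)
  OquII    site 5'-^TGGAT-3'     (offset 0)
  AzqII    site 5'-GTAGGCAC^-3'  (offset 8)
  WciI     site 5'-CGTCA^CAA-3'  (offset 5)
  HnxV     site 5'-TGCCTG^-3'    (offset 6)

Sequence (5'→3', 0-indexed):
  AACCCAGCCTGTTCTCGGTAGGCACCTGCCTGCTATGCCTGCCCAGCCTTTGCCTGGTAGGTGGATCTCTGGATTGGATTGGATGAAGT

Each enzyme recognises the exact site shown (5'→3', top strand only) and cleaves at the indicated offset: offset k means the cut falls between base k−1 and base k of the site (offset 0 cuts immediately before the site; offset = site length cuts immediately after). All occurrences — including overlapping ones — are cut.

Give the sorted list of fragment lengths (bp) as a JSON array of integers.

Scan for sites:
  FykIX (CCCAGCCT, off=2): starts [2, 41] → cuts [4, 43]
  OquII (TGGAT, off=0): starts [61, 69, 74, 79] → cuts [61, 69, 74, 79]
  AzqII (GTAGGCAC, off=8): starts [17] → cuts [25]
  WciI (CGTCACAA, off=5): no sites
  HnxV (TGCCTG, off=6): starts [26, 35, 50] → cuts [32, 41, 56]

All cut coordinates (distinct, sorted): [4, 25, 32, 41, 43, 56, 61, 69, 74, 79]

Fragments:
  4→25: 21 bp
  25→32: 7 bp
  32→41: 9 bp
  41→43: 2 bp
  43→56: 13 bp
  56→61: 5 bp
  61→69: 8 bp
  69→74: 5 bp
  74→79: 5 bp
  79→4 (wrap): 89-79+4 = 14 bp

[2,5,5,5,7,8,9,13,14,21]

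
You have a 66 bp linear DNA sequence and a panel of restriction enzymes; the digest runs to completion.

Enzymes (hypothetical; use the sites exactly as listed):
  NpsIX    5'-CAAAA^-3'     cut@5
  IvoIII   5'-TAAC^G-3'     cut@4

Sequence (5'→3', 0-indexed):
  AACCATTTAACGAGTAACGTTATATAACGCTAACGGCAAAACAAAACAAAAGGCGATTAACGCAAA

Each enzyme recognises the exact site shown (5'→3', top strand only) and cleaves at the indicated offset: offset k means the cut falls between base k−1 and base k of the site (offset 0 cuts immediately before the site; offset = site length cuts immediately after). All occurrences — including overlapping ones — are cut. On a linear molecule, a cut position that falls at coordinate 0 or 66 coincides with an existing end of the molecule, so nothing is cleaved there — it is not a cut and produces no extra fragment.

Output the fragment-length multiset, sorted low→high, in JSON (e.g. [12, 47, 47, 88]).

[5,5,5,6,7,7,10,10,11]

Per-enzyme occurrences:
  NpsIX CAAAA/5: at [36, 41, 46] ⇒ [41, 46, 51]
  IvoIII TAACG/4: at [7, 14, 24, 30, 57] ⇒ [11, 18, 28, 34, 61]

All cut coordinates (distinct, sorted): [11, 18, 28, 34, 41, 46, 51, 61]

Fragment lengths:
  [0,11): 11 bp
  [11,18): 7 bp
  [18,28): 10 bp
  [28,34): 6 bp
  [34,41): 7 bp
  [41,46): 5 bp
  [46,51): 5 bp
  [51,61): 10 bp
  [61,66): 5 bp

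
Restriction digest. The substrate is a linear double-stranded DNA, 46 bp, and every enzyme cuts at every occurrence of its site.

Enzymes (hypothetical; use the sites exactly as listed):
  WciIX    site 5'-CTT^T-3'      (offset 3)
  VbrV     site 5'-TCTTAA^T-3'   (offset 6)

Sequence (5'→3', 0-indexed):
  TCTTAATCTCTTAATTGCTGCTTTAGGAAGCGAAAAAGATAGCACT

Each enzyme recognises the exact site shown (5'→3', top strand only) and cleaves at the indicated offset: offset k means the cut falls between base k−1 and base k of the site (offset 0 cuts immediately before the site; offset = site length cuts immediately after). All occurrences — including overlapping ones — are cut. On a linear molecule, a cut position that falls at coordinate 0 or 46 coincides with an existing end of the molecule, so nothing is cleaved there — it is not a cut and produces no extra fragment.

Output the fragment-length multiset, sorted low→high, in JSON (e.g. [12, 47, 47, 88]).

[6,8,9,23]

Site scan:
  WciIX (CTTT, off=3): starts [20] → cuts [23]
  VbrV (TCTTAAT, off=6): starts [0, 8] → cuts [6, 14]

Pooled cuts: [6, 14, 23]

Fragments:
  [0,6): 6 bp
  [6,14): 8 bp
  [14,23): 9 bp
  [23,46): 23 bp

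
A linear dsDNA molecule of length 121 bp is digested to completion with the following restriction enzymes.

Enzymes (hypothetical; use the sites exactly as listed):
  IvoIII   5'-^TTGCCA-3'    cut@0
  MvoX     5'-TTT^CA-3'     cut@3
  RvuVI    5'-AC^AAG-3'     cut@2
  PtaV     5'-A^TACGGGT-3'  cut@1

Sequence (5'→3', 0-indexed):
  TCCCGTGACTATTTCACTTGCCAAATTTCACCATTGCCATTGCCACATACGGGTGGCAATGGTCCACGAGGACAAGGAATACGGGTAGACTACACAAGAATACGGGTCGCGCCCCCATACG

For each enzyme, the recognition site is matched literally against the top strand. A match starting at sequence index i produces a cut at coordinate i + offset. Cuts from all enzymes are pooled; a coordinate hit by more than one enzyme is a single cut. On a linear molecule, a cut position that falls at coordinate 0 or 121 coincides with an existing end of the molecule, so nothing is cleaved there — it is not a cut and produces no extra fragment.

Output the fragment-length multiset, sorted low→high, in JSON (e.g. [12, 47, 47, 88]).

Scan for sites:
  IvoIII TTGCCA/0: at [17, 33, 39] ⇒ [17, 33, 39]
  MvoX TTTCA/3: at [11, 25] ⇒ [14, 28]
  RvuVI ACAAG/2: at [71, 93] ⇒ [73, 95]
  PtaV ATACGGGT/1: at [46, 78, 99] ⇒ [47, 79, 100]

Pooled cuts: [14, 17, 28, 33, 39, 47, 73, 79, 95, 100]

Fragments:
  [0,14): 14 bp
  [14,17): 3 bp
  [17,28): 11 bp
  [28,33): 5 bp
  [33,39): 6 bp
  [39,47): 8 bp
  [47,73): 26 bp
  [73,79): 6 bp
  [79,95): 16 bp
  [95,100): 5 bp
  [100,121): 21 bp

[3,5,5,6,6,8,11,14,16,21,26]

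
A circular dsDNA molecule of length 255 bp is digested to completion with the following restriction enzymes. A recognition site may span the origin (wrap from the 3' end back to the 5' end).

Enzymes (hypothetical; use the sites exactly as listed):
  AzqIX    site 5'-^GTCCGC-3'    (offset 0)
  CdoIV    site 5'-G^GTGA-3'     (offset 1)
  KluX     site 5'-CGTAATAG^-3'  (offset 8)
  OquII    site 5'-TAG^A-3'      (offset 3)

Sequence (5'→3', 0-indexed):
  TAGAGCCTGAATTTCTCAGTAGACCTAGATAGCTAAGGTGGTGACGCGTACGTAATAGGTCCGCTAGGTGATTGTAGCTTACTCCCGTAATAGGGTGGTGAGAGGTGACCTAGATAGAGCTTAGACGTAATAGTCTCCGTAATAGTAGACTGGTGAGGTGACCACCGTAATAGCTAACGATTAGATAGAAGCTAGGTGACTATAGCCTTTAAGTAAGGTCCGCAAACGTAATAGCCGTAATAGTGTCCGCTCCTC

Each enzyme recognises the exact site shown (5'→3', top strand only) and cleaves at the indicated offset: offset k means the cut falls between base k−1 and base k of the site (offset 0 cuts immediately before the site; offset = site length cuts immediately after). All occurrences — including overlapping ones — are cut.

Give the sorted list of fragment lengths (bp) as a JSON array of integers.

Scan for sites:
  AzqIX GTCCGC/0: at [58, 217, 244] ⇒ [58, 217, 244]
  CdoIV GGTGA/1: at [39, 66, 96, 103, 151, 156, 194] ⇒ [40, 67, 97, 104, 152, 157, 195]
  KluX CGTAATAG/8: at [50, 85, 125, 137, 165, 226, 235] ⇒ [58, 93, 133, 145, 173, 234, 243]
  OquII TAGA/3: at [0, 19, 25, 110, 114, 121, 145, 181, 185] ⇒ [3, 22, 28, 113, 117, 124, 148, 184, 188]

All cut coordinates (distinct, sorted): [3, 22, 28, 40, 58, 67, 93, 97, 104, 113, 117, 124, 133, 145, 148, 152, 157, 173, 184, 188, 195, 217, 234, 243, 244]

Fragments:
  3→22: 19 bp
  22→28: 6 bp
  28→40: 12 bp
  40→58: 18 bp
  58→67: 9 bp
  67→93: 26 bp
  93→97: 4 bp
  97→104: 7 bp
  104→113: 9 bp
  113→117: 4 bp
  117→124: 7 bp
  124→133: 9 bp
  133→145: 12 bp
  145→148: 3 bp
  148→152: 4 bp
  152→157: 5 bp
  157→173: 16 bp
  173→184: 11 bp
  184→188: 4 bp
  188→195: 7 bp
  195→217: 22 bp
  217→234: 17 bp
  234→243: 9 bp
  243→244: 1 bp
  244→3 (wrap): 255-244+3 = 14 bp

[1,3,4,4,4,4,5,6,7,7,7,9,9,9,9,11,12,12,14,16,17,18,19,22,26]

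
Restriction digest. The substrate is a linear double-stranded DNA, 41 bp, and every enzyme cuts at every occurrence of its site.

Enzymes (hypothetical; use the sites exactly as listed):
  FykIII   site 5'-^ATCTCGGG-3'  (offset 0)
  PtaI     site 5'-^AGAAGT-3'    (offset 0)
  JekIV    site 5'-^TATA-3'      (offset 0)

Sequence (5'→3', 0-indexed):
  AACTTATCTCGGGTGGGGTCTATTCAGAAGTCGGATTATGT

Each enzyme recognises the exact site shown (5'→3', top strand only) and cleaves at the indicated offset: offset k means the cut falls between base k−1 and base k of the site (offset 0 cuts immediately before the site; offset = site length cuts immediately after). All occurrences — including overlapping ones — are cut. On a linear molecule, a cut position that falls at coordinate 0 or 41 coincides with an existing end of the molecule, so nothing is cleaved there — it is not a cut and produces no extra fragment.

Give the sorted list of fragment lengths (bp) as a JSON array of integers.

[5,16,20]

Per-enzyme occurrences:
  FykIII ATCTCGGG/0: at [5] ⇒ [5]
  PtaI AGAAGT/0: at [25] ⇒ [25]
  JekIV (TATA, off=0): no sites

Pooled cuts: [5, 25]

Fragment lengths:
  [0,5): 5 bp
  [5,25): 20 bp
  [25,41): 16 bp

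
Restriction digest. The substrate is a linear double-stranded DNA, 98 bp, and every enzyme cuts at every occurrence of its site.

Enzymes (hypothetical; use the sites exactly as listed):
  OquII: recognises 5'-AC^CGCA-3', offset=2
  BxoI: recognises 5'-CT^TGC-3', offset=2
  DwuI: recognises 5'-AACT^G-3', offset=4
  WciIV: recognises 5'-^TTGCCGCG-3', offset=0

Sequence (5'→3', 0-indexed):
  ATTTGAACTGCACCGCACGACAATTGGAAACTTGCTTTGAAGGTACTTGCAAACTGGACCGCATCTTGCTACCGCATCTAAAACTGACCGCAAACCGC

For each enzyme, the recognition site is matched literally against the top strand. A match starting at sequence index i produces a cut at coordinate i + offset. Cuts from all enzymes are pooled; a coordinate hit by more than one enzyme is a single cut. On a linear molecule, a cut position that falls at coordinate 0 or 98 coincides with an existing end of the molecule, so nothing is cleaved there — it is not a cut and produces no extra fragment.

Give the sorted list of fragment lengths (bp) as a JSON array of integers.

[3,4,4,6,7,8,9,10,13,15,19]

Per-enzyme occurrences:
  OquII (ACCGCA, off=2): starts [11, 57, 70, 86] → cuts [13, 59, 72, 88]
  BxoI (CTTGC, off=2): starts [30, 45, 64] → cuts [32, 47, 66]
  DwuI (AACTG, off=4): starts [5, 51, 81] → cuts [9, 55, 85]
  WciIV (TTGCCGCG, off=0): no sites

All cut coordinates (distinct, sorted): [9, 13, 32, 47, 55, 59, 66, 72, 85, 88]

Fragments:
  [0,9): 9 bp
  [9,13): 4 bp
  [13,32): 19 bp
  [32,47): 15 bp
  [47,55): 8 bp
  [55,59): 4 bp
  [59,66): 7 bp
  [66,72): 6 bp
  [72,85): 13 bp
  [85,88): 3 bp
  [88,98): 10 bp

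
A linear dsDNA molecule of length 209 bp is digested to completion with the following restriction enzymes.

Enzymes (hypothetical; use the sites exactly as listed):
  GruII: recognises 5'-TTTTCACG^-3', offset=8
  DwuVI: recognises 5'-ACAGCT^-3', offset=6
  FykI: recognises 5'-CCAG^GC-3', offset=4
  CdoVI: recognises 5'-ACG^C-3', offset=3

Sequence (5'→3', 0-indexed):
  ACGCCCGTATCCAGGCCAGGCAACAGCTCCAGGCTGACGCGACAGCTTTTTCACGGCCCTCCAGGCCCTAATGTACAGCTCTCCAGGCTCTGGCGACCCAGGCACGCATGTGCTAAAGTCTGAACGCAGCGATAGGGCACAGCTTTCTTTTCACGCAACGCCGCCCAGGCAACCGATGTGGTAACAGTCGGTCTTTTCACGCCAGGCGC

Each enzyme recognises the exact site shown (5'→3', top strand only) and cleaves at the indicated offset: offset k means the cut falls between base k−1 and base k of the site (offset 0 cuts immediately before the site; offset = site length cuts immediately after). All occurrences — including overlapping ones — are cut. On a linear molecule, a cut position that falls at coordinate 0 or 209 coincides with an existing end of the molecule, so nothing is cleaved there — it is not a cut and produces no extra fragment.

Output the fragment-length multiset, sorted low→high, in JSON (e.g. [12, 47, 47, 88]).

Scan for sites:
  GruII TTTTCACG/8: at [47, 147, 193] ⇒ [55, 155, 201]
  DwuVI ACAGCT/6: at [22, 41, 74, 138] ⇒ [28, 47, 80, 144]
  FykI CCAGGC/4: at [10, 15, 28, 60, 82, 97, 164, 201] ⇒ [14, 19, 32, 64, 86, 101, 168, 205]
  CdoVI ACGC/3: at [0, 36, 103, 123, 152, 157, 198] ⇒ [3, 39, 106, 126, 155, 160, 201]

Pooled cuts: [3, 14, 19, 28, 32, 39, 47, 55, 64, 80, 86, 101, 106, 126, 144, 155, 160, 168, 201, 205]

Fragment lengths:
  [0,3): 3 bp
  [3,14): 11 bp
  [14,19): 5 bp
  [19,28): 9 bp
  [28,32): 4 bp
  [32,39): 7 bp
  [39,47): 8 bp
  [47,55): 8 bp
  [55,64): 9 bp
  [64,80): 16 bp
  [80,86): 6 bp
  [86,101): 15 bp
  [101,106): 5 bp
  [106,126): 20 bp
  [126,144): 18 bp
  [144,155): 11 bp
  [155,160): 5 bp
  [160,168): 8 bp
  [168,201): 33 bp
  [201,205): 4 bp
  [205,209): 4 bp

[3,4,4,4,5,5,5,6,7,8,8,8,9,9,11,11,15,16,18,20,33]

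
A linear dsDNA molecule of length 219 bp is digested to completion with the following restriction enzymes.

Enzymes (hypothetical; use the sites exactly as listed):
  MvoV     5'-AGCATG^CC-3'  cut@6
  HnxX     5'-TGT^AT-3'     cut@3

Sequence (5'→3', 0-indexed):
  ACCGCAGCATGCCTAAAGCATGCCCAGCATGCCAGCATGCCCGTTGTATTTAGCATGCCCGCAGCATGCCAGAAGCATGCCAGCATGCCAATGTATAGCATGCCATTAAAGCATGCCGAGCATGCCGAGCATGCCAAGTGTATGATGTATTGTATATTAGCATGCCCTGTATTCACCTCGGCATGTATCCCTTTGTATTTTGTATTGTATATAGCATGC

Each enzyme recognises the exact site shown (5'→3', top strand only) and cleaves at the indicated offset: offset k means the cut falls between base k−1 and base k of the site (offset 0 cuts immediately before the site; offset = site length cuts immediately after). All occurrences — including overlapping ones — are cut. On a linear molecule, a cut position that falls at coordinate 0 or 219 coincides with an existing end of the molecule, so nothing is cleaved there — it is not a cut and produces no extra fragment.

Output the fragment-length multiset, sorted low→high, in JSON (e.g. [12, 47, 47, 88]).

Site scan:
  MvoV (AGCATGCC, off=6): starts [5, 16, 25, 33, 51, 62, 73, 81, 96, 109, 118, 127, 158] → cuts [11, 22, 31, 39, 57, 68, 79, 87, 102, 115, 124, 133, 164]
  HnxX (TGTAT, off=3): starts [44, 91, 138, 145, 150, 167, 183, 193, 200, 205] → cuts [47, 94, 141, 148, 153, 170, 186, 196, 203, 208]

All cut coordinates (distinct, sorted): [11, 22, 31, 39, 47, 57, 68, 79, 87, 94, 102, 115, 124, 133, 141, 148, 153, 164, 170, 186, 196, 203, 208]

Fragments:
  [0,11): 11 bp
  [11,22): 11 bp
  [22,31): 9 bp
  [31,39): 8 bp
  [39,47): 8 bp
  [47,57): 10 bp
  [57,68): 11 bp
  [68,79): 11 bp
  [79,87): 8 bp
  [87,94): 7 bp
  [94,102): 8 bp
  [102,115): 13 bp
  [115,124): 9 bp
  [124,133): 9 bp
  [133,141): 8 bp
  [141,148): 7 bp
  [148,153): 5 bp
  [153,164): 11 bp
  [164,170): 6 bp
  [170,186): 16 bp
  [186,196): 10 bp
  [196,203): 7 bp
  [203,208): 5 bp
  [208,219): 11 bp

[5,5,6,7,7,7,8,8,8,8,8,9,9,9,10,10,11,11,11,11,11,11,13,16]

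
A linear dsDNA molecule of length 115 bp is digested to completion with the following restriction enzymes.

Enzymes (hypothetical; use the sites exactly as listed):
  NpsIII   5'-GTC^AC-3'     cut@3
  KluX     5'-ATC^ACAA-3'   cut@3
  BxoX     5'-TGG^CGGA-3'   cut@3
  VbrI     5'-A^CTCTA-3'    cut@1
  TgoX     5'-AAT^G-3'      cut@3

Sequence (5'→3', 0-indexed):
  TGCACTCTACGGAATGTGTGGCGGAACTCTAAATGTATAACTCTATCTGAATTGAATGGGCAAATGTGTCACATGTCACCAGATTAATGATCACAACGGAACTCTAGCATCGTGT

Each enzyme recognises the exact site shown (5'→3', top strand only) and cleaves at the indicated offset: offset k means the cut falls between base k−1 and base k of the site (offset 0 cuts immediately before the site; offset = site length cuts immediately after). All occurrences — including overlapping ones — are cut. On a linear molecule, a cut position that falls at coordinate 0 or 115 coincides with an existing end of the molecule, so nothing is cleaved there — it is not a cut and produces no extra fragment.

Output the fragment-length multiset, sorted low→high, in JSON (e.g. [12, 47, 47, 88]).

[4,4,5,5,6,6,7,8,8,9,11,11,14,17]

Per-enzyme occurrences:
  NpsIII (GTCAC, off=3): starts [67, 74] → cuts [70, 77]
  KluX (ATCACAA, off=3): starts [89] → cuts [92]
  BxoX (TGGCGGA, off=3): starts [18] → cuts [21]
  VbrI (ACTCTA, off=1): starts [3, 25, 39, 100] → cuts [4, 26, 40, 101]
  TgoX (AATG, off=3): starts [12, 31, 54, 62, 85] → cuts [15, 34, 57, 65, 88]

All cut coordinates (distinct, sorted): [4, 15, 21, 26, 34, 40, 57, 65, 70, 77, 88, 92, 101]

Fragment lengths:
  [0,4): 4 bp
  [4,15): 11 bp
  [15,21): 6 bp
  [21,26): 5 bp
  [26,34): 8 bp
  [34,40): 6 bp
  [40,57): 17 bp
  [57,65): 8 bp
  [65,70): 5 bp
  [70,77): 7 bp
  [77,88): 11 bp
  [88,92): 4 bp
  [92,101): 9 bp
  [101,115): 14 bp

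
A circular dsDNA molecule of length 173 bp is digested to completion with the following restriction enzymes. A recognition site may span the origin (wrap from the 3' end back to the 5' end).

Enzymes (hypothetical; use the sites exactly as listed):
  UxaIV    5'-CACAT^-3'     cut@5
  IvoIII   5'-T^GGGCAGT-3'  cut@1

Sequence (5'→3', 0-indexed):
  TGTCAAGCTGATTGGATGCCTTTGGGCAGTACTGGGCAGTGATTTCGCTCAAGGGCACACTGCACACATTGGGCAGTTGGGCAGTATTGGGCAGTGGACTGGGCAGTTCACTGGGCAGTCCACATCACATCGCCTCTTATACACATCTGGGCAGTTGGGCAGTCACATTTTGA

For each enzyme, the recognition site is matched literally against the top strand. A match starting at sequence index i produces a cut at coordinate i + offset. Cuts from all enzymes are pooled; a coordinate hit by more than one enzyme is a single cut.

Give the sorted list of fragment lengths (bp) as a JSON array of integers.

Per-enzyme occurrences:
  UxaIV (CACAT, off=5): starts [64, 120, 125, 141, 163] → cuts [69, 125, 130, 146, 168]
  IvoIII (TGGGCAGT, off=1): starts [22, 32, 69, 77, 87, 99, 111, 147, 155] → cuts [23, 33, 70, 78, 88, 100, 112, 148, 156]

All cut coordinates (distinct, sorted): [23, 33, 69, 70, 78, 88, 100, 112, 125, 130, 146, 148, 156, 168]

Fragments:
  23→33: 10 bp
  33→69: 36 bp
  69→70: 1 bp
  70→78: 8 bp
  78→88: 10 bp
  88→100: 12 bp
  100→112: 12 bp
  112→125: 13 bp
  125→130: 5 bp
  130→146: 16 bp
  146→148: 2 bp
  148→156: 8 bp
  156→168: 12 bp
  168→23 (wrap): 173-168+23 = 28 bp

[1,2,5,8,8,10,10,12,12,12,13,16,28,36]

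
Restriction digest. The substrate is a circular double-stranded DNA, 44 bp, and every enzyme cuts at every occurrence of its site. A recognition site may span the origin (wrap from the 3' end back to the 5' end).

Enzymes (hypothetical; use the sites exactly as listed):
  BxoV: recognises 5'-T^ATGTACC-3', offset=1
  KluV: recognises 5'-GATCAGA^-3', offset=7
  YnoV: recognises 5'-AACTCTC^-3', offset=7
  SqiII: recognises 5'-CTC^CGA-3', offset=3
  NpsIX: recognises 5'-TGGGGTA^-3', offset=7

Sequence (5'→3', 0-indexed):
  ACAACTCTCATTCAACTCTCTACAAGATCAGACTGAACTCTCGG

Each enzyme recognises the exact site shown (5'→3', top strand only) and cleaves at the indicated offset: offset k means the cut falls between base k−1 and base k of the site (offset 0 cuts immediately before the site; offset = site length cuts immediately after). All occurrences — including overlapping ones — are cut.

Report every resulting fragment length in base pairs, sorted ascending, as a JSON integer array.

Site scan:
  BxoV (TATGTACC, off=1): no sites
  KluV (GATCAGA, off=7): starts [25] → cuts [32]
  YnoV (AACTCTC, off=7): starts [2, 13, 35] → cuts [9, 20, 42]
  SqiII (CTCCGA, off=3): no sites
  NpsIX (TGGGGTA, off=7): no sites

Pooled cuts: [9, 20, 32, 42]

Fragment lengths:
  9→20: 11 bp
  20→32: 12 bp
  32→42: 10 bp
  42→9 (wrap): 44-42+9 = 11 bp

[10,11,11,12]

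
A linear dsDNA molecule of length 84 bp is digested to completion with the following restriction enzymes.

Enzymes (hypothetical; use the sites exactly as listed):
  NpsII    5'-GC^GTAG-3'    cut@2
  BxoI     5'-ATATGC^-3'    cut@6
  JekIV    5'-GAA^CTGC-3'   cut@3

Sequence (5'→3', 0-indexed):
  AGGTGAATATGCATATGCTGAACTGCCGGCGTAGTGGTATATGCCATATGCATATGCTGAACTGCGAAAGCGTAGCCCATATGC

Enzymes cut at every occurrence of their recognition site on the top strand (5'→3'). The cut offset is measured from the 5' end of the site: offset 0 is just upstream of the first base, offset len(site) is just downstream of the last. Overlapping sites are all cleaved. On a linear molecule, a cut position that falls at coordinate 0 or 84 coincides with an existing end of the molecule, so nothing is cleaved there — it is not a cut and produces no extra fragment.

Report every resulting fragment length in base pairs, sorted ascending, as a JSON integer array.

Scan for sites:
  NpsII GCGTAG/2: at [28, 69] ⇒ [30, 71]
  BxoI ATATGC/6: at [6, 12, 38, 45, 51, 78] ⇒ [12, 18, 44, 51, 57] (position 84 is a terminus of the linear molecule — no cut)
  JekIV GAACTGC/3: at [19, 58] ⇒ [22, 61]

Pooled cuts: [12, 18, 22, 30, 44, 51, 57, 61, 71]

Fragments:
  [0,12): 12 bp
  [12,18): 6 bp
  [18,22): 4 bp
  [22,30): 8 bp
  [30,44): 14 bp
  [44,51): 7 bp
  [51,57): 6 bp
  [57,61): 4 bp
  [61,71): 10 bp
  [71,84): 13 bp

[4,4,6,6,7,8,10,12,13,14]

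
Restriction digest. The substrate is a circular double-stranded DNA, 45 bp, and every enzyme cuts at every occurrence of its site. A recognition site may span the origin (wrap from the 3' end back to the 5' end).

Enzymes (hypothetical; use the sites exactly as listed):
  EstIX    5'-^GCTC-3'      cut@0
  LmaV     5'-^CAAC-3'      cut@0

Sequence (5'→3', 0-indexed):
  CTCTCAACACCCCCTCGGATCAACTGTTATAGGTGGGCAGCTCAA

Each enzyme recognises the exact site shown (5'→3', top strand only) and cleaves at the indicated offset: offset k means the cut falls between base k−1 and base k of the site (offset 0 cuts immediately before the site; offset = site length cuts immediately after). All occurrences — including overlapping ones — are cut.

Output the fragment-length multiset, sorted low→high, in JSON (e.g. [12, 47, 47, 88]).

[3,7,16,19]

Scan for sites:
  EstIX GCTC/0: at [39] ⇒ [39]
  LmaV CAAC/0: at [4, 20, 42] ⇒ [4, 20, 42]

Pooled cuts: [4, 20, 39, 42]

Fragment lengths:
  4→20: 16 bp
  20→39: 19 bp
  39→42: 3 bp
  42→4 (wrap): 45-42+4 = 7 bp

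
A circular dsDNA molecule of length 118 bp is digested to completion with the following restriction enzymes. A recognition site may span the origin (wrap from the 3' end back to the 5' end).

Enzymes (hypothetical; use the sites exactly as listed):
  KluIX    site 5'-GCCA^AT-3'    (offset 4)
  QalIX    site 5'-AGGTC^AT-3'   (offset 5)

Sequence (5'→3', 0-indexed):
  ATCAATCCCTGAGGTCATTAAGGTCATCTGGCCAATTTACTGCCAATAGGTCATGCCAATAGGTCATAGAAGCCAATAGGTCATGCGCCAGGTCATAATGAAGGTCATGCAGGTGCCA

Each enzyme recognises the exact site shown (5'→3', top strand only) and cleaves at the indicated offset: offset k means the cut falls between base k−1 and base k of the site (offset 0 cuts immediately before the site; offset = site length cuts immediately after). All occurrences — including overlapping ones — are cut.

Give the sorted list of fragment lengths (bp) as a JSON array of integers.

[6,7,7,7,9,9,10,11,12,12,12,16]

Scan for sites:
  KluIX (GCCAAT, off=4): starts [30, 41, 54, 71, 114] → cuts [0, 34, 45, 58, 75]
  QalIX (AGGTCAT, off=5): starts [11, 20, 47, 60, 77, 89, 101] → cuts [16, 25, 52, 65, 82, 94, 106]

All cut coordinates (distinct, sorted): [0, 16, 25, 34, 45, 52, 58, 65, 75, 82, 94, 106]

Fragment lengths:
  0→16: 16 bp
  16→25: 9 bp
  25→34: 9 bp
  34→45: 11 bp
  45→52: 7 bp
  52→58: 6 bp
  58→65: 7 bp
  65→75: 10 bp
  75→82: 7 bp
  82→94: 12 bp
  94→106: 12 bp
  106→0 (wrap): 118-106+0 = 12 bp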